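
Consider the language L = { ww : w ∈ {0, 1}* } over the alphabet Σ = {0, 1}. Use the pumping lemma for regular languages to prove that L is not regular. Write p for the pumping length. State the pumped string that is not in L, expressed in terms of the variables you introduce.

0^{p+k} 1^p 0^p 1^p

Suppose for contradiction that L is regular, and let p be the pumping length.
Take w = 0^p 1^p 0^p 1^p = uu where u = 0^p1^p; then w ∈ L and |w| = 4p ≥ p.
By the pumping lemma, w = xyz with |xy| ≤ p and y is nonempty.
Because |xy| ≤ p and w begins with p copies of 0, we have y = 0^k with 1 ≤ k ≤ p.
Pump with i = 2: xy^2z = 0^{p+k} 1^p 0^p 1^p, of length 4p+k. Suppose this equals vv. The string starts with 0 and ends with 1, so v does too; thus the boundary between the two copies of v is a 1→0 transition. There is exactly one such transition, at position 2p+k, so |v| = 2p+k and |vv| = 4p+2k ≠ 4p+k since k ≥ 1. So xy^2z ∉ L.
Contradiction. Therefore L is not regular.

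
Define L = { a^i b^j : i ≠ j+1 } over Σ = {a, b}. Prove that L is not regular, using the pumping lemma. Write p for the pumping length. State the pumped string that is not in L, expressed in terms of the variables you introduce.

Toward a contradiction, assume L is regular with pumping length p.
Choose w = a^p b^{p+p!-1}. Since p ≠ (p+p!-1)+1 = p+p!, w ∈ L; and |w| ≥ p.
The pumping lemma gives a decomposition w = xyz where |xy| ≤ p and y is nonempty.
Since the first p symbols of w are all a's and |xy| ≤ p, y lies entirely in the leading a-block: y = a^k for some k with 1 ≤ k ≤ p.
Since 1 ≤ k ≤ p, k divides p!; set t = 1 + p!/k. Then xy^t z has p + (p!/k)·k = p + p! copies of a. Now the a-count is p+p! and (b-count)+1 = (p+p!-1)+1 = p+p!, so i ≠ j+1 fails. So xy^t z = a^{p+p!} b^{p+p!-1} ∉ L.
This contradicts the pumping lemma, so L is not regular.

a^{p+p!} b^{p+p!-1}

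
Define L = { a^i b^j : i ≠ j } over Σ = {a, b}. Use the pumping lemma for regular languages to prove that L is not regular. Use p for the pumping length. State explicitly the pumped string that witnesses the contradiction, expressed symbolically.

Assume L is regular. Let p be the pumping length given by the pumping lemma.
Choose w = a^p b^{p+p!}. Since p ≠ p+p!, w ∈ L; and |w| ≥ p.
The pumping lemma gives a decomposition w = xyz where |xy| ≤ p and |y| ≥ 1.
Because |xy| ≤ p and w begins with p copies of a, we have y = a^k with 1 ≤ k ≤ p.
Since 1 ≤ k ≤ p, k divides p!; set t = 1 + p!/k. Then xy^t z has p + (p!/k)·k = p + p! copies of a. Now the a-count equals the b-count, so i ≠ j fails. So xy^t z = a^{p+p!} b^{p+p!} ∉ L.
This is a contradiction; hence L is not regular.

a^{p+p!} b^{p+p!}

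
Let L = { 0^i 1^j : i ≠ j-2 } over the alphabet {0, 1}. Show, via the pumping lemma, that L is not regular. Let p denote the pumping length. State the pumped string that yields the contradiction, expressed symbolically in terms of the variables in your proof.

0^{p+p!} 1^{p+p!+2}

Suppose for contradiction that L is regular, and let p be the pumping length.
Choose w = 0^p 1^{p+p!+2}. Since p ≠ (p+p!+2)-2 = p+p!, w ∈ L; and |w| ≥ p.
The pumping lemma gives a decomposition w = xyz where |xy| ≤ p and y is nonempty.
Because |xy| ≤ p and w begins with p copies of 0, we have y = 0^k with 1 ≤ k ≤ p.
Since 1 ≤ k ≤ p, k divides p!; set t = 1 + p!/k. Then xy^t z has p + (p!/k)·k = p + p! copies of 0. Now the 0-count is p+p! and (1-count)-2 = (p+p!+2)-2 = p+p!, so i ≠ j-2 fails. So xy^t z = 0^{p+p!} 1^{p+p!+2} ∉ L.
Contradiction. Therefore L is not regular.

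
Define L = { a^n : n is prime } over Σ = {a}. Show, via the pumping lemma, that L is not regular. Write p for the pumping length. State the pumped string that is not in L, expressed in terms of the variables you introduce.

a^{q(1+k)}

Assume L is regular. Let p be the pumping length given by the pumping lemma.
Let q be a prime with q ≥ p+2 (infinitely many primes exist), and take w = a^q ∈ L with |w| = q ≥ p.
By the pumping lemma, w = xyz with |xy| ≤ p and |y| > 0.
Then y = a^k for some k with 1 ≤ k ≤ p.
Since 1 ≤ k ≤ p, |xz| = q-k. Pump with i = q+1: |xy^{q+1}z| = (q-k)+(q+1)k = q+qk = q(1+k), which is composite (both factors ≥ 2). So xy^{q+1}z = a^{q(1+k)} ∉ L.
This contradicts the pumping lemma, so L is not regular.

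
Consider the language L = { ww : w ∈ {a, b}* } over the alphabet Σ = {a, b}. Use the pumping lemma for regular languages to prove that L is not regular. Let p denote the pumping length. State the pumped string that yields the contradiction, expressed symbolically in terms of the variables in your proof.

Toward a contradiction, assume L is regular with pumping length p.
Take w = a^p b^p a^p b^p = uu where u = a^pb^p; then w ∈ L and |w| = 4p ≥ p.
Write w = xyz as guaranteed by the lemma, with |xy| ≤ p and |y| > 0.
Since the first p symbols of w are all a's and |xy| ≤ p, y lies entirely in the leading a-block: y = a^k for some k with 1 ≤ k ≤ p.
Pump with i = 2: xy^2z = a^{p+k} b^p a^p b^p, of length 4p+k. Suppose this equals vv. The string starts with a and ends with b, so v does too; thus the boundary between the two copies of v is a b→a transition. There is exactly one such transition, at position 2p+k, so |v| = 2p+k and |vv| = 4p+2k ≠ 4p+k since k ≥ 1. So xy^2z ∉ L.
This contradicts the pumping lemma, so L is not regular.

a^{p+k} b^p a^p b^p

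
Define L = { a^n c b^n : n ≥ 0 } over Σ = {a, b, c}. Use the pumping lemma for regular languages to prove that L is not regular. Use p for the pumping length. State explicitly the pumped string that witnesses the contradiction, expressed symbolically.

a^{p+k} c b^p

Assume L is regular; let p be its pumping constant.
Take w = a^p c b^p ∈ L with |w| = 2p+1 ≥ p.
By the pumping lemma, w = xyz with |xy| ≤ p and |y| > 0.
The first p characters of w are a's, so xy (and hence y) consists only of a's. Write y = a^k, 1 ≤ k ≤ p.
Pump with i = 2: xy^2z = a^{p+k} c b^p, which would require p+k = p. But k ≥ 1, so xy^2z ∉ L.
This is a contradiction; hence L is not regular.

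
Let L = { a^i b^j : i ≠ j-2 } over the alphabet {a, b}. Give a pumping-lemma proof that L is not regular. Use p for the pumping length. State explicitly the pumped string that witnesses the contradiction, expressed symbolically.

a^{p+p!} b^{p+p!+2}

Suppose for contradiction that L is regular, and let p be the pumping length.
Choose w = a^p b^{p+p!+2}. Since p ≠ (p+p!+2)-2 = p+p!, w ∈ L; and |w| ≥ p.
By the pumping lemma, w = xyz with |xy| ≤ p and |y| ≥ 1.
Because |xy| ≤ p and w begins with p copies of a, we have y = a^k with 1 ≤ k ≤ p.
Since 1 ≤ k ≤ p, k divides p!; set t = 1 + p!/k. Then xy^t z has p + (p!/k)·k = p + p! copies of a. Now the a-count is p+p! and (b-count)-2 = (p+p!+2)-2 = p+p!, so i ≠ j-2 fails. So xy^t z = a^{p+p!} b^{p+p!+2} ∉ L.
This contradicts the pumping lemma, so L is not regular.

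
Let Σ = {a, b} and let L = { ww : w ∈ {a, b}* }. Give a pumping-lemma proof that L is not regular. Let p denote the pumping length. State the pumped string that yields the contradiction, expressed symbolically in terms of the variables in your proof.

a^{p+k} b^p a^p b^p

Toward a contradiction, assume L is regular with pumping length p.
Take w = a^p b^p a^p b^p = uu where u = a^pb^p; then w ∈ L and |w| = 4p ≥ p.
Write w = xyz as guaranteed by the lemma, with |xy| ≤ p and |y| > 0.
The first p characters of w are a's, so xy (and hence y) consists only of a's. Write y = a^k, 1 ≤ k ≤ p.
Pump with i = 2: xy^2z = a^{p+k} b^p a^p b^p, of length 4p+k. Suppose this equals vv. The string starts with a and ends with b, so v does too; thus the boundary between the two copies of v is a b→a transition. There is exactly one such transition, at position 2p+k, so |v| = 2p+k and |vv| = 4p+2k ≠ 4p+k since k ≥ 1. So xy^2z ∉ L.
Contradiction. Therefore L is not regular.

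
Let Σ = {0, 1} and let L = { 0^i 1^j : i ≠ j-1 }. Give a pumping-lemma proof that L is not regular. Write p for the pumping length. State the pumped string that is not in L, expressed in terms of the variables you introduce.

Toward a contradiction, assume L is regular with pumping length p.
Choose w = 0^p 1^{p+p!+1}. Since p ≠ (p+p!+1)-1 = p+p!, w ∈ L; and |w| ≥ p.
The pumping lemma gives a decomposition w = xyz where |xy| ≤ p and y is nonempty.
Since the first p symbols of w are all 0's and |xy| ≤ p, y lies entirely in the leading 0-block: y = 0^k for some k with 1 ≤ k ≤ p.
Since 1 ≤ k ≤ p, k divides p!; set t = 1 + p!/k. Then xy^t z has p + (p!/k)·k = p + p! copies of 0. Now the 0-count is p+p! and (1-count)-1 = (p+p!+1)-1 = p+p!, so i ≠ j-1 fails. So xy^t z = 0^{p+p!} 1^{p+p!+1} ∉ L.
Contradiction. Therefore L is not regular.

0^{p+p!} 1^{p+p!+1}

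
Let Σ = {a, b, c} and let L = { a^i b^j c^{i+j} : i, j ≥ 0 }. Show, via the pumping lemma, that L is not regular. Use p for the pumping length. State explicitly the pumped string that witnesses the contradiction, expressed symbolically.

Assume L is regular; let p be its pumping constant.
Take w = a^p b^p c^{2p} ∈ L (with i=j=p, i+j=2p), |w| = 4p ≥ p.
Write w = xyz as guaranteed by the lemma, with |xy| ≤ p and |y| > 0.
The first p characters of w are a's, so xy (and hence y) consists only of a's. Write y = a^k, 1 ≤ k ≤ p.
Consider xy^2z = a^{p+k} b^p c^{2p}. Now the a- and b-counts sum to 2p+k, but the c-count is 2p ≠ 2p+k. So xy^2z ∉ L.
This is a contradiction; hence L is not regular.

a^{p+k} b^p c^{2p}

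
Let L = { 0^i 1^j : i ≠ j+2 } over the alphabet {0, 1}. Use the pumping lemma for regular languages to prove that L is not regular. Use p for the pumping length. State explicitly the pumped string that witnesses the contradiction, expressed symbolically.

0^{p+p!} 1^{p+p!-2}

Assume L is regular. Let p be the pumping length given by the pumping lemma.
Choose w = 0^p 1^{p+p!-2}. Since p ≠ (p+p!-2)+2 = p+p!, w ∈ L; and |w| ≥ p.
Write w = xyz as guaranteed by the lemma, with |xy| ≤ p and |y| > 0.
The first p characters of w are 0's, so xy (and hence y) consists only of 0's. Write y = 0^k, 1 ≤ k ≤ p.
Since 1 ≤ k ≤ p, k divides p!; set t = 1 + p!/k. Then xy^t z has p + (p!/k)·k = p + p! copies of 0. Now the 0-count is p+p! and (1-count)+2 = (p+p!-2)+2 = p+p!, so i ≠ j+2 fails. So xy^t z = 0^{p+p!} 1^{p+p!-2} ∉ L.
Contradiction. Therefore L is not regular.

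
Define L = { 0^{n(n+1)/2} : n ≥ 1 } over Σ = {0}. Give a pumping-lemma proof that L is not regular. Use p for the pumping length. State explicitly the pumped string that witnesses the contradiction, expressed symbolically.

0^{p(p+1)/2+k}

Assume L is regular. Let p be the pumping length given by the pumping lemma.
Take w = 0^{p(p+1)/2} ∈ L with |w| = p(p+1)/2 ≥ p.
By the pumping lemma, w = xyz with |xy| ≤ p and y is nonempty.
Then y = 0^k for some k with 1 ≤ k ≤ p.
Pump with i = 2: xy^2z = 0^{p(p+1)/2+k}. Since 1 ≤ k ≤ p, p(p+1)/2 < p(p+1)/2+k ≤ p(p+1)/2+p < (p+1)(p+2)/2, so p(p+1)/2+k is strictly between consecutive triangular numbers. So xy^2z ∉ L.
Contradiction. Therefore L is not regular.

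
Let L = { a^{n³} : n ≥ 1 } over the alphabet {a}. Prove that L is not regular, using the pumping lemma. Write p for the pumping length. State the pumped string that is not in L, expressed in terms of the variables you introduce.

a^{p³+k}

Assume L is regular; let p be its pumping constant.
Take w = a^{p³} ∈ L with |w| = p³ ≥ p.
Write w = xyz as guaranteed by the lemma, with |xy| ≤ p and y is nonempty.
Then y = a^k for some k with 1 ≤ k ≤ p.
Pump with i = 2: xy^2z = a^{p³+k}. Since 1 ≤ k ≤ p, p³ < p³+k ≤ p³+p < p³+3p²+3p+1 = (p+1)³, so p³+k is not a perfect cube. So xy^2z ∉ L.
Contradiction. Therefore L is not regular.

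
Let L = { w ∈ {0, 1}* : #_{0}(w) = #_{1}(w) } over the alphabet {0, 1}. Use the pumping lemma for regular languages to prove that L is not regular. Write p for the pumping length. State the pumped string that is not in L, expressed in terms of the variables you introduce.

Assume L is regular. Let p be the pumping length given by the pumping lemma.
Choose w = 0^p 1^p ∈ L with |w| = 2p ≥ p.
Write w = xyz as guaranteed by the lemma, with |xy| ≤ p and |y| ≥ 1.
Because |xy| ≤ p and w begins with p copies of 0, we have y = 0^k with 1 ≤ k ≤ p.
Pump with i = 2: xy^2z = 0^{p+k} 1^p has p+k occurrences of 0 but only p of 1. Since k ≥ 1 the counts differ, so xy^2z ∉ L.
Contradiction. Therefore L is not regular.

0^{p+k} 1^p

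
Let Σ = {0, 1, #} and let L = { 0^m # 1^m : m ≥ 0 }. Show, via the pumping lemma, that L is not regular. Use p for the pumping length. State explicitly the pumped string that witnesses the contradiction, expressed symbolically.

0^{p+k} # 1^p

Toward a contradiction, assume L is regular with pumping length p.
Take w = 0^p # 1^p ∈ L with |w| = 2p+1 ≥ p.
By the pumping lemma, w = xyz with |xy| ≤ p and |y| ≥ 1.
Since the first p symbols of w are all 0's and |xy| ≤ p, y lies entirely in the leading 0-block: y = 0^k for some k with 1 ≤ k ≤ p.
Pump with i = 2: xy^2z = 0^{p+k} # 1^p, which would require p+k = p. But k ≥ 1, so xy^2z ∉ L.
This is a contradiction; hence L is not regular.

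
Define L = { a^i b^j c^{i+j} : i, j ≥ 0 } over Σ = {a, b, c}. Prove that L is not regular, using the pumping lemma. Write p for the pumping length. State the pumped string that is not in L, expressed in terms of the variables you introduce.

Assume L is regular. Let p be the pumping length given by the pumping lemma.
Take w = a^p b^p c^{2p} ∈ L (with i=j=p, i+j=2p), |w| = 4p ≥ p.
Write w = xyz as guaranteed by the lemma, with |xy| ≤ p and y is nonempty.
The first p characters of w are a's, so xy (and hence y) consists only of a's. Write y = a^k, 1 ≤ k ≤ p.
Consider xy^2z = a^{p+k} b^p c^{2p}. Now the a- and b-counts sum to 2p+k, but the c-count is 2p ≠ 2p+k. So xy^2z ∉ L.
This is a contradiction; hence L is not regular.

a^{p+k} b^p c^{2p}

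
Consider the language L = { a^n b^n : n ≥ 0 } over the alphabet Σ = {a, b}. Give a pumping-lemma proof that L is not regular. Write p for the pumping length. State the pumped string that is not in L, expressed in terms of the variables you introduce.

Suppose for contradiction that L is regular, and let p be the pumping length.
Let w = a^p b^p ∈ L; note |w| = 2p ≥ p.
The pumping lemma gives a decomposition w = xyz where |xy| ≤ p and y is nonempty.
Since the first p symbols of w are all a's and |xy| ≤ p, y lies entirely in the leading a-block: y = a^k for some k with 1 ≤ k ≤ p.
Pump with i = 2: xy^2z = a^{p+k} b^p. For this to lie in L we would need p = p+k, which forces k = 0. But k ≥ 1, so xy^2z ∉ L.
This contradicts the pumping lemma, so L is not regular.

a^{p+k} b^p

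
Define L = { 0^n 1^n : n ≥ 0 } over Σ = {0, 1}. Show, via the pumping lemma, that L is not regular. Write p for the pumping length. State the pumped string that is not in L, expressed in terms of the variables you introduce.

Assume L is regular. Let p be the pumping length given by the pumping lemma.
Take w = 0^p 1^p. Then w ∈ L and |w| = 2p ≥ p.
Write w = xyz as guaranteed by the lemma, with |xy| ≤ p and y is nonempty.
Since the first p symbols of w are all 0's and |xy| ≤ p, y lies entirely in the leading 0-block: y = 0^k for some k with 1 ≤ k ≤ p.
Pump with i = 2: xy^2z = 0^{p+k} 1^p. For this to lie in L we would need p = p+k, which forces k = 0. But k ≥ 1, so xy^2z ∉ L.
This contradicts the pumping lemma, so L is not regular.

0^{p+k} 1^p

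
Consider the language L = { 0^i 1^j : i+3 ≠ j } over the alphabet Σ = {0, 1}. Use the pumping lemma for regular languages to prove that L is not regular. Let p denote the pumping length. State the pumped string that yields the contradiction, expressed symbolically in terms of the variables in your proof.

Assume L is regular. Let p be the pumping length given by the pumping lemma.
Choose w = 0^p 1^{p+p!+3}. Since p ≠ (p+p!+3)-3 = p+p!, w ∈ L; and |w| ≥ p.
Write w = xyz as guaranteed by the lemma, with |xy| ≤ p and |y| ≥ 1.
Since the first p symbols of w are all 0's and |xy| ≤ p, y lies entirely in the leading 0-block: y = 0^k for some k with 1 ≤ k ≤ p.
Since 1 ≤ k ≤ p, k divides p!; set t = 1 + p!/k. Then xy^t z has p + (p!/k)·k = p + p! copies of 0. Now the 0-count is p+p! and (1-count)-3 = (p+p!+3)-3 = p+p!, so i+3 ≠ j fails. So xy^t z = 0^{p+p!} 1^{p+p!+3} ∉ L.
This is a contradiction; hence L is not regular.

0^{p+p!} 1^{p+p!+3}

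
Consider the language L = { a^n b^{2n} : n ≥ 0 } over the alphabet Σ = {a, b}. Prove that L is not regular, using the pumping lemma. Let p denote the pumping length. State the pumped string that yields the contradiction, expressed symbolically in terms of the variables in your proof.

Assume L is regular; let p be its pumping constant.
Let w = a^p b^{2p} ∈ L; note |w| = 3p ≥ p.
By the pumping lemma, w = xyz with |xy| ≤ p and y is nonempty.
The first p characters of w are a's, so xy (and hence y) consists only of a's. Write y = a^k, 1 ≤ k ≤ p.
Pump with i = 2: xy^2z = a^{p+k} b^{2p}. For this to lie in L we would need 2p = 2(p+k), which forces k = 0. But k ≥ 1, so xy^2z ∉ L.
Contradiction. Therefore L is not regular.

a^{p+k} b^{2p}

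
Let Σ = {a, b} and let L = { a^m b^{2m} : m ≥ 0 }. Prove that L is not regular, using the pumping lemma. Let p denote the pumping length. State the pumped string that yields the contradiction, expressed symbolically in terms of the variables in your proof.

Assume L is regular; let p be its pumping constant.
Let w = a^p b^{2p} ∈ L; note |w| = 3p ≥ p.
The pumping lemma gives a decomposition w = xyz where |xy| ≤ p and y is nonempty.
Since the first p symbols of w are all a's and |xy| ≤ p, y lies entirely in the leading a-block: y = a^k for some k with 1 ≤ k ≤ p.
Pump with i = 2: xy^2z = a^{p+k} b^{2p}. For this to lie in L we would need 2p = 2(p+k), which forces k = 0. But k ≥ 1, so xy^2z ∉ L.
This contradicts the pumping lemma, so L is not regular.

a^{p+k} b^{2p}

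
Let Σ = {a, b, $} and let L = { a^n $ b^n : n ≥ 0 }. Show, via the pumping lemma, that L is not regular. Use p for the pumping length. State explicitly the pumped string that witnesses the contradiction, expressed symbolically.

a^{p+k} $ b^p

Suppose for contradiction that L is regular, and let p be the pumping length.
Take w = a^p $ b^p ∈ L with |w| = 2p+1 ≥ p.
By the pumping lemma, w = xyz with |xy| ≤ p and |y| > 0.
Since the first p symbols of w are all a's and |xy| ≤ p, y lies entirely in the leading a-block: y = a^k for some k with 1 ≤ k ≤ p.
Pump with i = 2: xy^2z = a^{p+k} $ b^p, which would require p+k = p. But k ≥ 1, so xy^2z ∉ L.
This contradicts the pumping lemma, so L is not regular.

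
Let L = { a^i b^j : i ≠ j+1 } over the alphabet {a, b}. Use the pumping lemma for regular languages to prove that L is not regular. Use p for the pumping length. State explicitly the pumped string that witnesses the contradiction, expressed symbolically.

Assume L is regular; let p be its pumping constant.
Choose w = a^p b^{p+p!-1}. Since p ≠ (p+p!-1)+1 = p+p!, w ∈ L; and |w| ≥ p.
The pumping lemma gives a decomposition w = xyz where |xy| ≤ p and y is nonempty.
Because |xy| ≤ p and w begins with p copies of a, we have y = a^k with 1 ≤ k ≤ p.
Since 1 ≤ k ≤ p, k divides p!; set t = 1 + p!/k. Then xy^t z has p + (p!/k)·k = p + p! copies of a. Now the a-count is p+p! and (b-count)+1 = (p+p!-1)+1 = p+p!, so i ≠ j+1 fails. So xy^t z = a^{p+p!} b^{p+p!-1} ∉ L.
Contradiction. Therefore L is not regular.

a^{p+p!} b^{p+p!-1}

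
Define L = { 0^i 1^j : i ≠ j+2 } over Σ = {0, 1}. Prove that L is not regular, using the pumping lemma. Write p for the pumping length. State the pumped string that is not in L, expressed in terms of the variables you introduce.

0^{p+p!} 1^{p+p!-2}

Assume L is regular; let p be its pumping constant.
Choose w = 0^p 1^{p+p!-2}. Since p ≠ (p+p!-2)+2 = p+p!, w ∈ L; and |w| ≥ p.
By the pumping lemma, w = xyz with |xy| ≤ p and y is nonempty.
Since the first p symbols of w are all 0's and |xy| ≤ p, y lies entirely in the leading 0-block: y = 0^k for some k with 1 ≤ k ≤ p.
Since 1 ≤ k ≤ p, k divides p!; set t = 1 + p!/k. Then xy^t z has p + (p!/k)·k = p + p! copies of 0. Now the 0-count is p+p! and (1-count)+2 = (p+p!-2)+2 = p+p!, so i ≠ j+2 fails. So xy^t z = 0^{p+p!} 1^{p+p!-2} ∉ L.
Contradiction. Therefore L is not regular.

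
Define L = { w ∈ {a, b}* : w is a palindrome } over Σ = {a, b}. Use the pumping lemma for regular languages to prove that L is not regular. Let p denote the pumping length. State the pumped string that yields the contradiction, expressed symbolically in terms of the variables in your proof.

a^{p+k} b a^p

Assume L is regular; let p be its pumping constant.
Take w = a^p b a^p, a palindrome of length 2p+1 ≥ p.
By the pumping lemma, w = xyz with |xy| ≤ p and y is nonempty.
Because |xy| ≤ p and w begins with p copies of a, we have y = a^k with 1 ≤ k ≤ p.
Pump with i = 2: xy^2z = a^{p+k} b a^p. Its reverse is a^p b a^{p+k}, which differs from xy^2z since k ≥ 1. So xy^2z is not a palindrome and xy^2z ∉ L.
This is a contradiction; hence L is not regular.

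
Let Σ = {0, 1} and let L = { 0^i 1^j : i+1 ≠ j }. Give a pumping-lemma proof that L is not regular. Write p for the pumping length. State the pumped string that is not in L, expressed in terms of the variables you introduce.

0^{p+p!} 1^{p+p!+1}

Assume L is regular; let p be its pumping constant.
Choose w = 0^p 1^{p+p!+1}. Since p ≠ (p+p!+1)-1 = p+p!, w ∈ L; and |w| ≥ p.
Write w = xyz as guaranteed by the lemma, with |xy| ≤ p and |y| ≥ 1.
Because |xy| ≤ p and w begins with p copies of 0, we have y = 0^k with 1 ≤ k ≤ p.
Since 1 ≤ k ≤ p, k divides p!; set t = 1 + p!/k. Then xy^t z has p + (p!/k)·k = p + p! copies of 0. Now the 0-count is p+p! and (1-count)-1 = (p+p!+1)-1 = p+p!, so i+1 ≠ j fails. So xy^t z = 0^{p+p!} 1^{p+p!+1} ∉ L.
This contradicts the pumping lemma, so L is not regular.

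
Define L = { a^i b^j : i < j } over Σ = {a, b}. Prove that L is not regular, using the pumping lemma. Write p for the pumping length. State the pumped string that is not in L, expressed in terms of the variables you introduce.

Assume L is regular. Let p be the pumping length given by the pumping lemma.
Choose w = a^p b^{p+1} ∈ L, with |w| = 2p+1 ≥ p.
By the pumping lemma, w = xyz with |xy| ≤ p and |y| ≥ 1.
The first p characters of w are a's, so xy (and hence y) consists only of a's. Write y = a^k, 1 ≤ k ≤ p.
Consider xy^2z = a^{p+k} b^{p+1}. Since k ≥ 1, the a-count p+k is at least p+1, so i < j fails; thus xy^2z ∉ L.
Contradiction. Therefore L is not regular.

a^{p+k} b^{p+1}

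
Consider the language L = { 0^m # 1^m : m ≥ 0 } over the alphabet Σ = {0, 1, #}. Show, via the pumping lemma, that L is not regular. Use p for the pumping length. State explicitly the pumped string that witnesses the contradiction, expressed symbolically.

Toward a contradiction, assume L is regular with pumping length p.
Take w = 0^p # 1^p ∈ L with |w| = 2p+1 ≥ p.
By the pumping lemma, w = xyz with |xy| ≤ p and |y| ≥ 1.
The first p characters of w are 0's, so xy (and hence y) consists only of 0's. Write y = 0^k, 1 ≤ k ≤ p.
Pump with i = 2: xy^2z = 0^{p+k} # 1^p, which would require p+k = p. But k ≥ 1, so xy^2z ∉ L.
This is a contradiction; hence L is not regular.

0^{p+k} # 1^p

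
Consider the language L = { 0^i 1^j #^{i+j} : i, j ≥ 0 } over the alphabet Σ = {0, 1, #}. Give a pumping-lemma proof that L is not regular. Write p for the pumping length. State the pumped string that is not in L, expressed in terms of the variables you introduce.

0^{p+k} 1^p #^{2p}

Suppose for contradiction that L is regular, and let p be the pumping length.
Take w = 0^p 1^p #^{2p} ∈ L (with i=j=p, i+j=2p), |w| = 4p ≥ p.
By the pumping lemma, w = xyz with |xy| ≤ p and |y| ≥ 1.
Since the first p symbols of w are all 0's and |xy| ≤ p, y lies entirely in the leading 0-block: y = 0^k for some k with 1 ≤ k ≤ p.
Consider xy^2z = 0^{p+k} 1^p #^{2p}. Now the 0- and 1-counts sum to 2p+k, but the #-count is 2p ≠ 2p+k. So xy^2z ∉ L.
This is a contradiction; hence L is not regular.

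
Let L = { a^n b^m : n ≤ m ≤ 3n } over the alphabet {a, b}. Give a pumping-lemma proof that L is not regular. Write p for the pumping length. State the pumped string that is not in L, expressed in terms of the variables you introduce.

Assume L is regular. Let p be the pumping length given by the pumping lemma.
Take w = a^p b^p ∈ L (since p ≤ p ≤ 3p), with |w| = 2p ≥ p.
Write w = xyz as guaranteed by the lemma, with |xy| ≤ p and |y| ≥ 1.
Because |xy| ≤ p and w begins with p copies of a, we have y = a^k with 1 ≤ k ≤ p.
Pump with i = 2: xy^2z = a^{p+k} b^p. Now n = p+k > p = m, so the condition n ≤ m fails. Thus xy^2z ∉ L.
This is a contradiction; hence L is not regular.

a^{p+k} b^p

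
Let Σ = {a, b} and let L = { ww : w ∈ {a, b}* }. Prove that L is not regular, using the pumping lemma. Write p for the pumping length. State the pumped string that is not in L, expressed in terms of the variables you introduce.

Suppose for contradiction that L is regular, and let p be the pumping length.
Take w = a^p b^p a^p b^p = uu where u = a^pb^p; then w ∈ L and |w| = 4p ≥ p.
By the pumping lemma, w = xyz with |xy| ≤ p and y is nonempty.
Since the first p symbols of w are all a's and |xy| ≤ p, y lies entirely in the leading a-block: y = a^k for some k with 1 ≤ k ≤ p.
Pump with i = 2: xy^2z = a^{p+k} b^p a^p b^p, of length 4p+k. Suppose this equals vv. The string starts with a and ends with b, so v does too; thus the boundary between the two copies of v is a b→a transition. There is exactly one such transition, at position 2p+k, so |v| = 2p+k and |vv| = 4p+2k ≠ 4p+k since k ≥ 1. So xy^2z ∉ L.
This is a contradiction; hence L is not regular.

a^{p+k} b^p a^p b^p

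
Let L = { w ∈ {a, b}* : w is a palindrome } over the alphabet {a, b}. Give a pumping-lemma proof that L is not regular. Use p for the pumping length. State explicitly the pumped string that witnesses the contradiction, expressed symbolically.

a^{p+k} b a^p

Toward a contradiction, assume L is regular with pumping length p.
Take w = a^p b a^p, a palindrome of length 2p+1 ≥ p.
The pumping lemma gives a decomposition w = xyz where |xy| ≤ p and |y| > 0.
Because |xy| ≤ p and w begins with p copies of a, we have y = a^k with 1 ≤ k ≤ p.
Pump with i = 2: xy^2z = a^{p+k} b a^p. Its reverse is a^p b a^{p+k}, which differs from xy^2z since k ≥ 1. So xy^2z is not a palindrome and xy^2z ∉ L.
This is a contradiction; hence L is not regular.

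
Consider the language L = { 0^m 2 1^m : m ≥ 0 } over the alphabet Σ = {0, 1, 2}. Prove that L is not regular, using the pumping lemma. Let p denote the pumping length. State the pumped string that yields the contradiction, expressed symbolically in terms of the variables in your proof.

0^{p+k} 2 1^p

Toward a contradiction, assume L is regular with pumping length p.
Take w = 0^p 2 1^p ∈ L with |w| = 2p+1 ≥ p.
The pumping lemma gives a decomposition w = xyz where |xy| ≤ p and |y| > 0.
The first p characters of w are 0's, so xy (and hence y) consists only of 0's. Write y = 0^k, 1 ≤ k ≤ p.
Pump with i = 2: xy^2z = 0^{p+k} 2 1^p, which would require p+k = p. But k ≥ 1, so xy^2z ∉ L.
Contradiction. Therefore L is not regular.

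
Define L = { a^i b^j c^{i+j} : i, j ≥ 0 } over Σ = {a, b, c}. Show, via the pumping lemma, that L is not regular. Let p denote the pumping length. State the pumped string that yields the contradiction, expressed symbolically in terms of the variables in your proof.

Assume L is regular; let p be its pumping constant.
Take w = a^p b^p c^{2p} ∈ L (with i=j=p, i+j=2p), |w| = 4p ≥ p.
Write w = xyz as guaranteed by the lemma, with |xy| ≤ p and |y| ≥ 1.
Because |xy| ≤ p and w begins with p copies of a, we have y = a^k with 1 ≤ k ≤ p.
Consider xy^2z = a^{p+k} b^p c^{2p}. Now the a- and b-counts sum to 2p+k, but the c-count is 2p ≠ 2p+k. So xy^2z ∉ L.
This contradicts the pumping lemma, so L is not regular.

a^{p+k} b^p c^{2p}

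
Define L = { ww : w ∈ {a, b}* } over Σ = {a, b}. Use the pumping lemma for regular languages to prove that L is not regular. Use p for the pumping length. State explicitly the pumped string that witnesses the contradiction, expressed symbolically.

Assume L is regular. Let p be the pumping length given by the pumping lemma.
Take w = a^p b^p a^p b^p = uu where u = a^pb^p; then w ∈ L and |w| = 4p ≥ p.
Write w = xyz as guaranteed by the lemma, with |xy| ≤ p and |y| ≥ 1.
Since the first p symbols of w are all a's and |xy| ≤ p, y lies entirely in the leading a-block: y = a^k for some k with 1 ≤ k ≤ p.
Pump with i = 2: xy^2z = a^{p+k} b^p a^p b^p, of length 4p+k. Suppose this equals vv. The string starts with a and ends with b, so v does too; thus the boundary between the two copies of v is a b→a transition. There is exactly one such transition, at position 2p+k, so |v| = 2p+k and |vv| = 4p+2k ≠ 4p+k since k ≥ 1. So xy^2z ∉ L.
Contradiction. Therefore L is not regular.

a^{p+k} b^p a^p b^p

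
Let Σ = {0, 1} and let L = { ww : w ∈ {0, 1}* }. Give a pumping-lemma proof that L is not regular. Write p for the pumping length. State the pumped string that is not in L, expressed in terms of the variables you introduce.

0^{p+k} 1^p 0^p 1^p

Assume L is regular. Let p be the pumping length given by the pumping lemma.
Take w = 0^p 1^p 0^p 1^p = uu where u = 0^p1^p; then w ∈ L and |w| = 4p ≥ p.
The pumping lemma gives a decomposition w = xyz where |xy| ≤ p and |y| > 0.
The first p characters of w are 0's, so xy (and hence y) consists only of 0's. Write y = 0^k, 1 ≤ k ≤ p.
Pump with i = 2: xy^2z = 0^{p+k} 1^p 0^p 1^p, of length 4p+k. Suppose this equals vv. The string starts with 0 and ends with 1, so v does too; thus the boundary between the two copies of v is a 1→0 transition. There is exactly one such transition, at position 2p+k, so |v| = 2p+k and |vv| = 4p+2k ≠ 4p+k since k ≥ 1. So xy^2z ∉ L.
This contradicts the pumping lemma, so L is not regular.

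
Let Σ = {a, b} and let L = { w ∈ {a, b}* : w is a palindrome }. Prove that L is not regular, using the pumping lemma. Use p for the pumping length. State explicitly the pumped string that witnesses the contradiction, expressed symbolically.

a^{p+k} b a^p

Toward a contradiction, assume L is regular with pumping length p.
Take w = a^p b a^p, a palindrome of length 2p+1 ≥ p.
The pumping lemma gives a decomposition w = xyz where |xy| ≤ p and y is nonempty.
Since the first p symbols of w are all a's and |xy| ≤ p, y lies entirely in the leading a-block: y = a^k for some k with 1 ≤ k ≤ p.
Pump with i = 2: xy^2z = a^{p+k} b a^p. Its reverse is a^p b a^{p+k}, which differs from xy^2z since k ≥ 1. So xy^2z is not a palindrome and xy^2z ∉ L.
Contradiction. Therefore L is not regular.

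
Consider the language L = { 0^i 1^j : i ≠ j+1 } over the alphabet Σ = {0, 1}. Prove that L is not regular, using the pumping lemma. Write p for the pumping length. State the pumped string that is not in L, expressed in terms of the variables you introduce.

Suppose for contradiction that L is regular, and let p be the pumping length.
Choose w = 0^p 1^{p+p!-1}. Since p ≠ (p+p!-1)+1 = p+p!, w ∈ L; and |w| ≥ p.
Write w = xyz as guaranteed by the lemma, with |xy| ≤ p and |y| > 0.
The first p characters of w are 0's, so xy (and hence y) consists only of 0's. Write y = 0^k, 1 ≤ k ≤ p.
Since 1 ≤ k ≤ p, k divides p!; set t = 1 + p!/k. Then xy^t z has p + (p!/k)·k = p + p! copies of 0. Now the 0-count is p+p! and (1-count)+1 = (p+p!-1)+1 = p+p!, so i ≠ j+1 fails. So xy^t z = 0^{p+p!} 1^{p+p!-1} ∉ L.
Contradiction. Therefore L is not regular.

0^{p+p!} 1^{p+p!-1}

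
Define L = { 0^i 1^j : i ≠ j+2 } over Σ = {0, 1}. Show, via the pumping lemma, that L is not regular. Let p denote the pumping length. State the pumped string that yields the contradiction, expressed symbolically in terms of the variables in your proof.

Assume L is regular. Let p be the pumping length given by the pumping lemma.
Choose w = 0^p 1^{p+p!-2}. Since p ≠ (p+p!-2)+2 = p+p!, w ∈ L; and |w| ≥ p.
Write w = xyz as guaranteed by the lemma, with |xy| ≤ p and |y| ≥ 1.
The first p characters of w are 0's, so xy (and hence y) consists only of 0's. Write y = 0^k, 1 ≤ k ≤ p.
Since 1 ≤ k ≤ p, k divides p!; set t = 1 + p!/k. Then xy^t z has p + (p!/k)·k = p + p! copies of 0. Now the 0-count is p+p! and (1-count)+2 = (p+p!-2)+2 = p+p!, so i ≠ j+2 fails. So xy^t z = 0^{p+p!} 1^{p+p!-2} ∉ L.
Contradiction. Therefore L is not regular.

0^{p+p!} 1^{p+p!-2}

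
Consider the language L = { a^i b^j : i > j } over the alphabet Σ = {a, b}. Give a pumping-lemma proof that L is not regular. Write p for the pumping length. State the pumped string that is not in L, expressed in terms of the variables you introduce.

a^{p+1-k} b^p

Assume L is regular; let p be its pumping constant.
Choose w = a^{p+1} b^p ∈ L, with |w| = 2p+1 ≥ p.
Write w = xyz as guaranteed by the lemma, with |xy| ≤ p and |y| ≥ 1.
Because |xy| ≤ p and w begins with p copies of a, we have y = a^k with 1 ≤ k ≤ p.
Consider xy^0z = xz = a^{p+1-k} b^p. Since k ≥ 1, the a-count p+1-k is at most p, so i > j fails; thus xz ∉ L.
This contradicts the pumping lemma, so L is not regular.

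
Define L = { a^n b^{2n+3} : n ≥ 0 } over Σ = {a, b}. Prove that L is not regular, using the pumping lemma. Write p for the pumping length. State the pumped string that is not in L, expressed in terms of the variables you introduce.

Toward a contradiction, assume L is regular with pumping length p.
Choose w = a^p b^{2p+3}, which is in L with |w| = 3p+3 ≥ p.
By the pumping lemma, w = xyz with |xy| ≤ p and y is nonempty.
Because |xy| ≤ p and w begins with p copies of a, we have y = a^k with 1 ≤ k ≤ p.
Pump with i = 2: xy^2z = a^{p+k} b^{2p+3}. For this to lie in L we would need 2p+3 = 2(p+k)+3, which forces k = 0. But k ≥ 1, so xy^2z ∉ L.
This is a contradiction; hence L is not regular.

a^{p+k} b^{2p+3}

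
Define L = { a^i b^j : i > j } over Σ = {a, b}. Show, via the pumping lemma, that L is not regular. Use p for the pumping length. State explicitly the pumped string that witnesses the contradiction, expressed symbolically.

a^{p+1-k} b^p

Assume L is regular; let p be its pumping constant.
Choose w = a^{p+1} b^p ∈ L, with |w| = 2p+1 ≥ p.
Write w = xyz as guaranteed by the lemma, with |xy| ≤ p and y is nonempty.
Since the first p symbols of w are all a's and |xy| ≤ p, y lies entirely in the leading a-block: y = a^k for some k with 1 ≤ k ≤ p.
Consider xy^0z = xz = a^{p+1-k} b^p. Since k ≥ 1, the a-count p+1-k is at most p, so i > j fails; thus xz ∉ L.
This is a contradiction; hence L is not regular.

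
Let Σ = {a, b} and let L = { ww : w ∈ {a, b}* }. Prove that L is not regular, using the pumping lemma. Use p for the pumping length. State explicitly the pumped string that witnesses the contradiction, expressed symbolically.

Toward a contradiction, assume L is regular with pumping length p.
Take w = a^p b^p a^p b^p = uu where u = a^pb^p; then w ∈ L and |w| = 4p ≥ p.
The pumping lemma gives a decomposition w = xyz where |xy| ≤ p and y is nonempty.
The first p characters of w are a's, so xy (and hence y) consists only of a's. Write y = a^k, 1 ≤ k ≤ p.
Pump with i = 2: xy^2z = a^{p+k} b^p a^p b^p, of length 4p+k. Suppose this equals vv. The string starts with a and ends with b, so v does too; thus the boundary between the two copies of v is a b→a transition. There is exactly one such transition, at position 2p+k, so |v| = 2p+k and |vv| = 4p+2k ≠ 4p+k since k ≥ 1. So xy^2z ∉ L.
Contradiction. Therefore L is not regular.

a^{p+k} b^p a^p b^p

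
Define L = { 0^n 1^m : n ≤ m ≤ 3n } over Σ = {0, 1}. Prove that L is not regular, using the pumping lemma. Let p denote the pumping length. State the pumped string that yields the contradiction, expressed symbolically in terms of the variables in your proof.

Assume L is regular. Let p be the pumping length given by the pumping lemma.
Take w = 0^p 1^p ∈ L (since p ≤ p ≤ 3p), with |w| = 2p ≥ p.
By the pumping lemma, w = xyz with |xy| ≤ p and |y| ≥ 1.
The first p characters of w are 0's, so xy (and hence y) consists only of 0's. Write y = 0^k, 1 ≤ k ≤ p.
Pump with i = 2: xy^2z = 0^{p+k} 1^p. Now n = p+k > p = m, so the condition n ≤ m fails. Thus xy^2z ∉ L.
This is a contradiction; hence L is not regular.

0^{p+k} 1^p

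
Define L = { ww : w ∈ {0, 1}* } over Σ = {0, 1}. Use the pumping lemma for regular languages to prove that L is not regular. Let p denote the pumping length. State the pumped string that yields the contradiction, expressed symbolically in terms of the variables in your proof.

0^{p+k} 1^p 0^p 1^p

Assume L is regular; let p be its pumping constant.
Take w = 0^p 1^p 0^p 1^p = uu where u = 0^p1^p; then w ∈ L and |w| = 4p ≥ p.
Write w = xyz as guaranteed by the lemma, with |xy| ≤ p and |y| ≥ 1.
Since the first p symbols of w are all 0's and |xy| ≤ p, y lies entirely in the leading 0-block: y = 0^k for some k with 1 ≤ k ≤ p.
Pump with i = 2: xy^2z = 0^{p+k} 1^p 0^p 1^p, of length 4p+k. Suppose this equals vv. The string starts with 0 and ends with 1, so v does too; thus the boundary between the two copies of v is a 1→0 transition. There is exactly one such transition, at position 2p+k, so |v| = 2p+k and |vv| = 4p+2k ≠ 4p+k since k ≥ 1. So xy^2z ∉ L.
This is a contradiction; hence L is not regular.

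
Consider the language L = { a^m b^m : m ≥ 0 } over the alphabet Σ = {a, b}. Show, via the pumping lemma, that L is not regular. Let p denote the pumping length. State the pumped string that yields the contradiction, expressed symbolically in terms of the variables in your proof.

a^{p+k} b^p

Suppose for contradiction that L is regular, and let p be the pumping length.
Let w = a^p b^p ∈ L; note |w| = 2p ≥ p.
The pumping lemma gives a decomposition w = xyz where |xy| ≤ p and y is nonempty.
Since the first p symbols of w are all a's and |xy| ≤ p, y lies entirely in the leading a-block: y = a^k for some k with 1 ≤ k ≤ p.
Pump with i = 2: xy^2z = a^{p+k} b^p. For this to lie in L we would need p = p+k, which forces k = 0. But k ≥ 1, so xy^2z ∉ L.
Contradiction. Therefore L is not regular.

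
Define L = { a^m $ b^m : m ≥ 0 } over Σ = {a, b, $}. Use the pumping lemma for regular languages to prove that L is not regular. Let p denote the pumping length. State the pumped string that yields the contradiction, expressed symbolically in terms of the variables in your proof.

Suppose for contradiction that L is regular, and let p be the pumping length.
Take w = a^p $ b^p ∈ L with |w| = 2p+1 ≥ p.
Write w = xyz as guaranteed by the lemma, with |xy| ≤ p and y is nonempty.
Because |xy| ≤ p and w begins with p copies of a, we have y = a^k with 1 ≤ k ≤ p.
Pump with i = 2: xy^2z = a^{p+k} $ b^p, which would require p+k = p. But k ≥ 1, so xy^2z ∉ L.
This is a contradiction; hence L is not regular.

a^{p+k} $ b^p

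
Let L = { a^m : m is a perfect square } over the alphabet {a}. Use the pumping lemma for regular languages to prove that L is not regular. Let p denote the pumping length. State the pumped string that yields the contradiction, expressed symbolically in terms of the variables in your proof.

Suppose for contradiction that L is regular, and let p be the pumping length.
Take w = a^{p²} ∈ L with |w| = p² ≥ p.
By the pumping lemma, w = xyz with |xy| ≤ p and |y| > 0.
Then y = a^k for some k with 1 ≤ k ≤ p.
Pump with i = 2: xy^2z = a^{p²+k}. Since 1 ≤ k ≤ p, p² < p²+k ≤ p²+p < (p+1)², so p²+k lies strictly between consecutive squares and is not a perfect square. So xy^2z ∉ L.
This contradicts the pumping lemma, so L is not regular.

a^{p²+k}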